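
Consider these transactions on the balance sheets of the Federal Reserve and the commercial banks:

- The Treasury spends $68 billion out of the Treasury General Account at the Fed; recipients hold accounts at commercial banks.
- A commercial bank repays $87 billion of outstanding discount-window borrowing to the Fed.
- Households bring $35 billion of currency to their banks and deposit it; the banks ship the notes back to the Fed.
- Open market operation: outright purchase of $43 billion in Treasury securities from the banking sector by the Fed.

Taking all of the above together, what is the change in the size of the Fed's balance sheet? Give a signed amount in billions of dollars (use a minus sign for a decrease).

Government spending $68 billion: only the composition of liabilities changes → 0.
Discount-window repayment $87 billion: a Fed asset is shed → −$87B.
Currency deposit $35 billion: only the composition of liabilities changes → 0.
OMO purchase (from banks) $43 billion: a Fed asset is acquired → +$43B.
Net: 0 − 87 + 0 + 43 = -$44 billion.

-$44 billion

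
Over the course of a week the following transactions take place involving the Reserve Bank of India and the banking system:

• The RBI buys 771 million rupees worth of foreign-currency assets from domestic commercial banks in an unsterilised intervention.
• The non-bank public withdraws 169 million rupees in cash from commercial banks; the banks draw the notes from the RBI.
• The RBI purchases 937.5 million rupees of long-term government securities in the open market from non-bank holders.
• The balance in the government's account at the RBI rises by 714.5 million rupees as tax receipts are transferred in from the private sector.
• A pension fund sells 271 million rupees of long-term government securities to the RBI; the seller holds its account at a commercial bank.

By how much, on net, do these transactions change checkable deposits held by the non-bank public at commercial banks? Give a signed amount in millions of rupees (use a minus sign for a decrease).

+325 million

FX purchase 771 million rupees: the counterparty is a bank, so public deposits are unchanged → 0.
Currency withdrawal 169 million rupees: non-bank counterparties' bank balances fall → −169M.
Asset purchase (from non-banks) 937.5 million rupees: non-bank counterparties' bank balances rise → +937.5M.
Government account inflow 714.5 million rupees: non-bank counterparties' bank balances fall → −714.5M.
Asset purchase (from non-banks) 271 million rupees: non-bank counterparties' bank balances rise → +271M.
Net: 0 − 169 + 937.5 − 714.5 + 271 = +325 million.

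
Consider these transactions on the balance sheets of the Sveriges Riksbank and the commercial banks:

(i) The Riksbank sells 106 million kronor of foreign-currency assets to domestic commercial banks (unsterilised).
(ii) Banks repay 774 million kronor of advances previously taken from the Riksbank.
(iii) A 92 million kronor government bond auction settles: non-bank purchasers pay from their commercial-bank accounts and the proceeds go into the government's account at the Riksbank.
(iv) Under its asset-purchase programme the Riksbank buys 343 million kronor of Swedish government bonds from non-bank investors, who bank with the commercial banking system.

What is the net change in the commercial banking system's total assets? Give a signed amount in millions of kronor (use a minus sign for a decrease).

FX sale 106 million kronor: just an asset swap on bank balance sheets → 0.
Discount-window repayment 774 million kronor: bank balance sheets shrink → −774M.
Government account inflow 92 million kronor: bank balance sheets shrink → −92M.
Asset purchase (from non-banks) 343 million kronor: bank balance sheets expand → +343M.
Net: 0 − 774 − 92 + 343 = -523 million.

-523 million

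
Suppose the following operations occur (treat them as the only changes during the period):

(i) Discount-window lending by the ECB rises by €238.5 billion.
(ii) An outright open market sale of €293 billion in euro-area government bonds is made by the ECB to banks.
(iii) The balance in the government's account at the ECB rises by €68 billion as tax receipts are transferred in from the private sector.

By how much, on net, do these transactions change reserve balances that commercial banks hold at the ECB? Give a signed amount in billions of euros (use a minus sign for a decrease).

-€122.5 billion

ECB balance sheet:
  Assets:      Securities −€293B, Loans to banks +€238.5B
  Liabilities: Bank reserves −€122.5B, Government deposits +€68B
Commercial banking system:
  Assets:      Reserves at CB −€122.5B, Securities +€293B
  Liabilities: Checkable deposits −€68B, Borrowings from CB +€238.5B
So the change in reserve balances that commercial banks hold at the ECB is -€122.5 billion.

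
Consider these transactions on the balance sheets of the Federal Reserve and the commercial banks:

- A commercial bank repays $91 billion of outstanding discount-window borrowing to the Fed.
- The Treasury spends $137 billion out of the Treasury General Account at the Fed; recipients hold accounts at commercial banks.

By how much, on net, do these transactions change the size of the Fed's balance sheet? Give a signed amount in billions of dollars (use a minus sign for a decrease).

-$91 billion

Fed balance sheet:
  Assets:      Loans to banks −$91B
  Liabilities: Bank reserves +$46B, Government deposits −$137B
Change in total Fed assets = -$91 billion.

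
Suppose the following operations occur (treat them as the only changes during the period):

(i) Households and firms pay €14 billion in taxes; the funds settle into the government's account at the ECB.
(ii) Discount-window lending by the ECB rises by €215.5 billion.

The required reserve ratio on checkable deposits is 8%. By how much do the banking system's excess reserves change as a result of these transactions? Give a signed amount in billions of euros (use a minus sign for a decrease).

+€202.62 billion

Government account inflow €14 billion: reserves −€14B, deposits −€14B.
Discount-window loan €215.5 billion: reserves +€215.5B, deposits 0.
Totals: Δreserves = +€201.5B, Δdeposits = −€14B.
Δrequired reserves = 8% × −€14B = −€1.12B.
Δexcess reserves = Δreserves − Δrequired = +€201.5B − (−€1.12B) = +€202.62 billion.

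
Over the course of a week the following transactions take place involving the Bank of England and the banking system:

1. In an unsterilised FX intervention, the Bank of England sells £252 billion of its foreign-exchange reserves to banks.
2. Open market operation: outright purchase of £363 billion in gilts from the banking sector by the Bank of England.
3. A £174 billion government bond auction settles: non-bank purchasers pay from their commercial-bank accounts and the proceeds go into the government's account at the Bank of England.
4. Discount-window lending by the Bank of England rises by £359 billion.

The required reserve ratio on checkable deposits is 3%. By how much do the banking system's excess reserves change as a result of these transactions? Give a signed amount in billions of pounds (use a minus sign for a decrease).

+£301.22 billion

FX sale £252 billion: reserves −£252B, deposits 0.
OMO purchase (from banks) £363 billion: reserves +£363B, deposits 0.
Government account inflow £174 billion: reserves −£174B, deposits −£174B.
Discount-window loan £359 billion: reserves +£359B, deposits 0.
Totals: Δreserves = +£296B, Δdeposits = −£174B.
Δrequired reserves = 3% × −£174B = −£5.22B.
Δexcess reserves = Δreserves − Δrequired = +£296B − (−£5.22B) = +£301.22 billion.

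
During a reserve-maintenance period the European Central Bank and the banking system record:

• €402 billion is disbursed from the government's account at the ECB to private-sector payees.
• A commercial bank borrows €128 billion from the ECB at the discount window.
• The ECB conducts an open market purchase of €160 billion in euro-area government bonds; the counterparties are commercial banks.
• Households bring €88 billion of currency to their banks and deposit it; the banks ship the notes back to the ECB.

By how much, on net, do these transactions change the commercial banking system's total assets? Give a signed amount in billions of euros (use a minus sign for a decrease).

+€618 billion

Government spending €402 billion: bank balance sheets expand → +€402B.
Discount-window loan €128 billion: bank balance sheets expand → +€128B.
OMO purchase (from banks) €160 billion: just an asset swap on bank balance sheets → 0.
Currency deposit €88 billion: bank balance sheets expand → +€88B.
Net: 402 + 128 + 0 + 88 = +€618 billion.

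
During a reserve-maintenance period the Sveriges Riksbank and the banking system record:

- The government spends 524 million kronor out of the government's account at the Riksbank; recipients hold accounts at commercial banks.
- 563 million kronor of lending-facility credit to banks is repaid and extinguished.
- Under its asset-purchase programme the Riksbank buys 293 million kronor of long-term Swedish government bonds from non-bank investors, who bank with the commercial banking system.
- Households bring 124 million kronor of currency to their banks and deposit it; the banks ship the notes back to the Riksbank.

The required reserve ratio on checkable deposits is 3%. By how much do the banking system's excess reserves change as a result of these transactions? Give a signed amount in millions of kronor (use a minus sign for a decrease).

+349.77 million

Government spending 524 million kronor: reserves +524M, deposits +524M.
Discount-window repayment 563 million kronor: reserves −563M, deposits 0.
Asset purchase (from non-banks) 293 million kronor: reserves +293M, deposits +293M.
Currency deposit 124 million kronor: reserves +124M, deposits +124M.
Totals: Δreserves = +378M, Δdeposits = +941M.
Δrequired reserves = 3% × +941M = +28.23M.
Δexcess reserves = Δreserves − Δrequired = +378M − (+28.23M) = +349.77 million.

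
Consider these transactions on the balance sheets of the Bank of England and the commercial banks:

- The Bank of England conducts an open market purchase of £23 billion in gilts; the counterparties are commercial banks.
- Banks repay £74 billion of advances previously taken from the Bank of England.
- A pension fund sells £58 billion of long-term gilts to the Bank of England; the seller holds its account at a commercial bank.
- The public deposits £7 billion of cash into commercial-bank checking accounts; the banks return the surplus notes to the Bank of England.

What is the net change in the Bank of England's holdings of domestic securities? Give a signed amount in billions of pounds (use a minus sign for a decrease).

+£81 billion

OMO purchase (from banks) £23 billion: securities added to the Bank of England's portfolio → +£23B.
Discount-window repayment £74 billion: the Bank of England's securities portfolio is untouched → 0.
Asset purchase (from non-banks) £58 billion: securities added to the Bank of England's portfolio → +£58B.
Currency deposit £7 billion: the Bank of England's securities portfolio is untouched → 0.
Net: 23 + 0 + 58 + 0 = +£81 billion.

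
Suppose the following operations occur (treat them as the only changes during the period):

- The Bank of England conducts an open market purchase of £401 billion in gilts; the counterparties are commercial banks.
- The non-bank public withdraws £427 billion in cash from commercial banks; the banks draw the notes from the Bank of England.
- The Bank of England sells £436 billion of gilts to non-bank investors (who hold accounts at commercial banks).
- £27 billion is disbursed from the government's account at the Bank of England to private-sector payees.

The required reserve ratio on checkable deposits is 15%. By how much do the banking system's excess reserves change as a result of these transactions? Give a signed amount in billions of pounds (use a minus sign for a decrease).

-£309.6 billion

OMO purchase (from banks) £401 billion: reserves +£401B, deposits 0.
Currency withdrawal £427 billion: reserves −£427B, deposits −£427B.
Asset sale (to non-banks) £436 billion: reserves −£436B, deposits −£436B.
Government spending £27 billion: reserves +£27B, deposits +£27B.
Totals: Δreserves = −£435B, Δdeposits = −£836B.
Δrequired reserves = 15% × −£836B = −£125.4B.
Δexcess reserves = Δreserves − Δrequired = −£435B − (−£125.4B) = -£309.6 billion.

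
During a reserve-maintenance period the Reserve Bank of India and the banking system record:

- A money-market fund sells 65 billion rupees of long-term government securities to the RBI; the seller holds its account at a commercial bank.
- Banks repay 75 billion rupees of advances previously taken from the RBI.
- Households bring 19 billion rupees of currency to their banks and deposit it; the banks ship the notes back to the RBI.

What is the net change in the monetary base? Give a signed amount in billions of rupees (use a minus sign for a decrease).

Asset purchase (from non-banks) 65 billion rupees: RBI balance sheet expands → +65B.
Discount-window repayment 75 billion rupees: RBI balance sheet contracts → −75B.
Currency deposit 19 billion rupees: just a shift between currency and reserves — both are base money → 0.
Net: 65 − 75 + 0 = -10 billion.

-10 billion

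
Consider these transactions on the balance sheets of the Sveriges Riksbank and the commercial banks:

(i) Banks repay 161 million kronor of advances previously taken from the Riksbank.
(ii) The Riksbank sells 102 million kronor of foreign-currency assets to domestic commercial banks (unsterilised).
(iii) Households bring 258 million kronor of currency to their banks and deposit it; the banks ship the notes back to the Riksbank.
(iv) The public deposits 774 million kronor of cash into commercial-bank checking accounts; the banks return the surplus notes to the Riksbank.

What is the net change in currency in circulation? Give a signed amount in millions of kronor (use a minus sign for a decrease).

Riksbank balance sheet:
  Assets:      Loans to banks −161M, Foreign assets −102M
  Liabilities: Bank reserves +769M, Currency in circulation −1032M
Commercial banking system:
  Assets:      Reserves at CB +769M, Foreign assets +102M
  Liabilities: Checkable deposits +1032M, Borrowings from CB −161M
So the change in currency in circulation is -1032 million.

-1032 million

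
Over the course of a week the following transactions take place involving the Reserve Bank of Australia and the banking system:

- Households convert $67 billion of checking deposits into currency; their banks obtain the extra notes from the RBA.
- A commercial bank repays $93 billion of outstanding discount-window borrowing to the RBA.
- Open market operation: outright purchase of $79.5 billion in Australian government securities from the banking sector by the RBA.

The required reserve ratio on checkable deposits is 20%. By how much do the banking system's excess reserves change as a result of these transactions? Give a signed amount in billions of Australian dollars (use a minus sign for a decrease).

Currency withdrawal $67 billion: reserves −$67B, deposits −$67B.
Discount-window repayment $93 billion: reserves −$93B, deposits 0.
OMO purchase (from banks) $79.5 billion: reserves +$79.5B, deposits 0.
Totals: Δreserves = −$80.5B, Δdeposits = −$67B.
Δrequired reserves = 20% × −$67B = −$13.4B.
Δexcess reserves = Δreserves − Δrequired = −$80.5B − (−$13.4B) = -$67.1 billion.

-$67.1 billion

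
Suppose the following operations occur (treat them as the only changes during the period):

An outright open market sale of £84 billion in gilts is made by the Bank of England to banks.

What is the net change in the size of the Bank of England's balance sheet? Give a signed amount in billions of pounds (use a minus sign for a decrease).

-£84 billion

Bank of England balance sheet:
  Assets:      Securities −£84B
  Liabilities: Bank reserves −£84B
Commercial banking system:
  Assets:      Reserves at CB −£84B, Securities +£84B
  Liabilities: no change
Change in total Bank of England assets = -£84 billion.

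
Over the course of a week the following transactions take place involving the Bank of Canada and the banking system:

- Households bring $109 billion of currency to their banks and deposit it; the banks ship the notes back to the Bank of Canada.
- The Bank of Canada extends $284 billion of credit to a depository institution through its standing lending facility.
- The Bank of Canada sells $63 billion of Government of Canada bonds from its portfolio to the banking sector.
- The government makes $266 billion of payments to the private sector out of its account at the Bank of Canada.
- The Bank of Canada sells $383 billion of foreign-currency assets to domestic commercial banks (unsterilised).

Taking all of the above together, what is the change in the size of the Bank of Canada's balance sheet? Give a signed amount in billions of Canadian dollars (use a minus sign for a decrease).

-$162 billion

Bank of Canada balance sheet:
  Assets:      Securities −$63B, Loans to banks +$284B, Foreign assets −$383B
  Liabilities: Bank reserves +$213B, Currency in circulation −$109B, Government deposits −$266B
Commercial banking system:
  Assets:      Reserves at CB +$213B, Securities +$63B, Foreign assets +$383B
  Liabilities: Checkable deposits +$375B, Borrowings from CB +$284B
Change in total Bank of Canada assets = -$162 billion.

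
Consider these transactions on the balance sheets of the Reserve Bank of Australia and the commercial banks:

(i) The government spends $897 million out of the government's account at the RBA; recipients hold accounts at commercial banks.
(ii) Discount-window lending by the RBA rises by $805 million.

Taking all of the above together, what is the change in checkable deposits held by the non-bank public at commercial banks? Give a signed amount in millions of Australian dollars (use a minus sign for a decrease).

Government spending $897 million: non-bank counterparties' bank balances rise → +$897M.
Discount-window loan $805 million: the counterparty is a bank, so public deposits are unchanged → 0.
Net: 897 + 0 = +$897 million.

+$897 million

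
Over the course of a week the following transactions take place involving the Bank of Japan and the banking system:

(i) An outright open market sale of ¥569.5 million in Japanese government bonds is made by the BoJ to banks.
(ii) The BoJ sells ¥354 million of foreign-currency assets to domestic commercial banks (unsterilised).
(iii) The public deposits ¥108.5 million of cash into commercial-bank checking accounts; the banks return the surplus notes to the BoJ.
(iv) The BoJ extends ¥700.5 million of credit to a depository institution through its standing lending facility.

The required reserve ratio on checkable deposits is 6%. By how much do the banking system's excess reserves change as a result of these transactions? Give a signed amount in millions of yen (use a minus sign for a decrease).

OMO sale (to banks) ¥569.5 million: reserves −¥569.5M, deposits 0.
FX sale ¥354 million: reserves −¥354M, deposits 0.
Currency deposit ¥108.5 million: reserves +¥108.5M, deposits +¥108.5M.
Discount-window loan ¥700.5 million: reserves +¥700.5M, deposits 0.
Totals: Δreserves = −¥114.5M, Δdeposits = +¥108.5M.
Δrequired reserves = 6% × +¥108.5M = +¥6.51M.
Δexcess reserves = Δreserves − Δrequired = −¥114.5M − (+¥6.51M) = -¥121.01 million.

-¥121.01 million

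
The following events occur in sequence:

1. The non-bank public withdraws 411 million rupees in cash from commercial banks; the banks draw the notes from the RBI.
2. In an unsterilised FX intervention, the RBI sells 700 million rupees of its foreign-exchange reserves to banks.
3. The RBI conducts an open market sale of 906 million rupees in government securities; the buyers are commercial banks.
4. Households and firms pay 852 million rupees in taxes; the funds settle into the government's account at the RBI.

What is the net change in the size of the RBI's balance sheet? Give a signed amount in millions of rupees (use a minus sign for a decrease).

RBI balance sheet:
  Assets:      Securities −906M, Foreign assets −700M
  Liabilities: Bank reserves −2869M, Currency in circulation +411M, Government deposits +852M
Change in total RBI assets = -1606 million.

-1606 million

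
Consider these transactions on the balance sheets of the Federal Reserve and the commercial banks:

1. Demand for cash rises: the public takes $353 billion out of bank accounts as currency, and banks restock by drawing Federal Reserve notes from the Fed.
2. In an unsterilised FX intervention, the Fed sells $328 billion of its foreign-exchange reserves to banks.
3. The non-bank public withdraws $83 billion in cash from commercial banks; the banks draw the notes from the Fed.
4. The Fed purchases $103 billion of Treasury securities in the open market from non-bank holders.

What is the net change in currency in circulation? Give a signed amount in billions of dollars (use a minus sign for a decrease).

Currency withdrawal $353 billion: notes leave the central bank → +$353B.
FX sale $328 billion: no currency enters or leaves circulation → 0.
Currency withdrawal $83 billion: notes leave the central bank → +$83B.
Asset purchase (from non-banks) $103 billion: no currency enters or leaves circulation → 0.
Net: 353 + 0 + 83 + 0 = +$436 billion.

+$436 billion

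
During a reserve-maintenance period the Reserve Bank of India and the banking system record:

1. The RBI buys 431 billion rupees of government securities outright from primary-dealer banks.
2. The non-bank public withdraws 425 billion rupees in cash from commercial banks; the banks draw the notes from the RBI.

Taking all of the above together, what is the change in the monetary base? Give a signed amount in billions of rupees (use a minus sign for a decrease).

+431 billion

OMO purchase (from banks) 431 billion rupees: RBI balance sheet expands → +431B.
Currency withdrawal 425 billion rupees: just a shift between currency and reserves — both are base money → 0.
Net: 431 + 0 = +431 billion.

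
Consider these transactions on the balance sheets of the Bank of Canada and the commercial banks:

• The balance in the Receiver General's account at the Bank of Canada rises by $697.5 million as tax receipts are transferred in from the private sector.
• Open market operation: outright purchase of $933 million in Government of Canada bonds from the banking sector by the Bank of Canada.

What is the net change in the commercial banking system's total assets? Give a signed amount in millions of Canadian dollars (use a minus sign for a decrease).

Government account inflow $697.5 million: bank balance sheets shrink → −$697.5M.
OMO purchase (from banks) $933 million: just an asset swap on bank balance sheets → 0.
Net: −697.5 + 0 = -$697.5 million.

-$697.5 million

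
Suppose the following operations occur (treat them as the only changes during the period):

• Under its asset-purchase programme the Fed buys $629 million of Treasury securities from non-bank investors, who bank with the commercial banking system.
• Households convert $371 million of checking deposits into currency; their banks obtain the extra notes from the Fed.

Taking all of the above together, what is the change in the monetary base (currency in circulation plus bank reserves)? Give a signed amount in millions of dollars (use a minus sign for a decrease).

+$629 million

Fed balance sheet:
  Assets:      Securities +$629M
  Liabilities: Bank reserves +$258M, Currency in circulation +$371M
Monetary base = currency + reserves: +$371M + (+$258M) = +$629 million.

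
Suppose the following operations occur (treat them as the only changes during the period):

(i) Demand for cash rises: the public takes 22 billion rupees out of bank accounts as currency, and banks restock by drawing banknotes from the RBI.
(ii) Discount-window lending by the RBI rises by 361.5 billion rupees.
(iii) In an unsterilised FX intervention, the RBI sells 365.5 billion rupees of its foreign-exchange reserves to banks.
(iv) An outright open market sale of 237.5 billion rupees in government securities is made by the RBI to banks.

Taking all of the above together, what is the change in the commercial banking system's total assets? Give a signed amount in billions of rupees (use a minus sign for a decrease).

+339.5 billion

Currency withdrawal 22 billion rupees: bank balance sheets shrink → −22B.
Discount-window loan 361.5 billion rupees: bank balance sheets expand → +361.5B.
FX sale 365.5 billion rupees: just an asset swap on bank balance sheets → 0.
OMO sale (to banks) 237.5 billion rupees: just an asset swap on bank balance sheets → 0.
Net: −22 + 361.5 + 0 + 0 = +339.5 billion.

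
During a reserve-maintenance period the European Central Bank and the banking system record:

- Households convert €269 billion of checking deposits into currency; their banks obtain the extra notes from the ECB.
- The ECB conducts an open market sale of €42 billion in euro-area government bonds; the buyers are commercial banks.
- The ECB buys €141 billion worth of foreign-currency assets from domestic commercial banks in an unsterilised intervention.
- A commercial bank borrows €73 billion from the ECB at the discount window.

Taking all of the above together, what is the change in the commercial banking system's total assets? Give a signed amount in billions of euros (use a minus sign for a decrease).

Currency withdrawal €269 billion: bank balance sheets shrink → −€269B.
OMO sale (to banks) €42 billion: just an asset swap on bank balance sheets → 0.
FX purchase €141 billion: just an asset swap on bank balance sheets → 0.
Discount-window loan €73 billion: bank balance sheets expand → +€73B.
Net: −269 + 0 + 0 + 73 = -€196 billion.

-€196 billion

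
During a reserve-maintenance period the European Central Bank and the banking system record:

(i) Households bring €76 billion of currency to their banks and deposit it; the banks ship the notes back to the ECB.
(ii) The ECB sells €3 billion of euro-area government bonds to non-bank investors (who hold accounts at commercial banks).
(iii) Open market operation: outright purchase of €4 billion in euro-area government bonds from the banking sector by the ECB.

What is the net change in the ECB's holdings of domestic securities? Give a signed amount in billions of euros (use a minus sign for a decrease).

+€1 billion

Currency deposit €76 billion: the ECB's securities portfolio is untouched → 0.
Asset sale (to non-banks) €3 billion: securities removed from the ECB's portfolio → −€3B.
OMO purchase (from banks) €4 billion: securities added to the ECB's portfolio → +€4B.
Net: 0 − 3 + 4 = +€1 billion.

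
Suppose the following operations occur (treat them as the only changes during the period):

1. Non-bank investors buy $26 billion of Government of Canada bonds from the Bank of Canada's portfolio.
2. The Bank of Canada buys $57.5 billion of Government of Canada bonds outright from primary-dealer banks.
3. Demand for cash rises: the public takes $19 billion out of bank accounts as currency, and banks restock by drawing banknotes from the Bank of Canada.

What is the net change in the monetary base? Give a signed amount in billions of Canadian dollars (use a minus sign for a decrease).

Bank of Canada balance sheet:
  Assets:      Securities +$31.5B
  Liabilities: Bank reserves +$12.5B, Currency in circulation +$19B
Monetary base = currency + reserves: +$19B + (+$12.5B) = +$31.5 billion.

+$31.5 billion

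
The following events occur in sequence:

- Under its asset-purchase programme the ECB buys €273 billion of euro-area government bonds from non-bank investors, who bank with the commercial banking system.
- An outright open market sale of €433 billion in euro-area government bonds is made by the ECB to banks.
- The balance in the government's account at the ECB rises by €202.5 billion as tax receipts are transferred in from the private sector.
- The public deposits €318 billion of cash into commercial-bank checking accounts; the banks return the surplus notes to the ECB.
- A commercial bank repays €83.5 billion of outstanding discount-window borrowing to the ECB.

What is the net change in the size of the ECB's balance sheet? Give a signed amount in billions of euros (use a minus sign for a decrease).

-€243.5 billion

ECB balance sheet:
  Assets:      Securities −€160B, Loans to banks −€83.5B
  Liabilities: Bank reserves −€128B, Currency in circulation −€318B, Government deposits +€202.5B
Change in total ECB assets = -€243.5 billion.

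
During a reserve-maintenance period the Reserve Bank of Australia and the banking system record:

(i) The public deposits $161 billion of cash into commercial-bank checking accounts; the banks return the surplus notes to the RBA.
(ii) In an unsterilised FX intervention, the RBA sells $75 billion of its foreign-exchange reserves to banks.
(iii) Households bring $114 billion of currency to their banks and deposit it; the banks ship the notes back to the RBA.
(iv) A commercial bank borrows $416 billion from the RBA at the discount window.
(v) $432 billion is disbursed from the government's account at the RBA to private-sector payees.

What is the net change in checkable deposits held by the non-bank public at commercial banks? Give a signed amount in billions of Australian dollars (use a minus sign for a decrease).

+$707 billion

RBA balance sheet:
  Assets:      Loans to banks +$416B, Foreign assets −$75B
  Liabilities: Bank reserves +$1048B, Currency in circulation −$275B, Government deposits −$432B
Commercial banking system:
  Assets:      Reserves at CB +$1048B, Foreign assets +$75B
  Liabilities: Checkable deposits +$707B, Borrowings from CB +$416B
So the change in checkable deposits held by the non-bank public at commercial banks is +$707 billion.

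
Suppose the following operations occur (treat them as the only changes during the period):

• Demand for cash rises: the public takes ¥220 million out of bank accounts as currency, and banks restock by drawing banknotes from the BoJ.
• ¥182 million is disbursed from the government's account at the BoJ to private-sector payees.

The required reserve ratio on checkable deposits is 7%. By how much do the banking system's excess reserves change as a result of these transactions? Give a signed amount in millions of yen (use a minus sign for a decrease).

-¥35.34 million

Currency withdrawal ¥220 million: reserves −¥220M, deposits −¥220M.
Government spending ¥182 million: reserves +¥182M, deposits +¥182M.
Totals: Δreserves = −¥38M, Δdeposits = −¥38M.
Δrequired reserves = 7% × −¥38M = −¥2.66M.
Δexcess reserves = Δreserves − Δrequired = −¥38M − (−¥2.66M) = -¥35.34 million.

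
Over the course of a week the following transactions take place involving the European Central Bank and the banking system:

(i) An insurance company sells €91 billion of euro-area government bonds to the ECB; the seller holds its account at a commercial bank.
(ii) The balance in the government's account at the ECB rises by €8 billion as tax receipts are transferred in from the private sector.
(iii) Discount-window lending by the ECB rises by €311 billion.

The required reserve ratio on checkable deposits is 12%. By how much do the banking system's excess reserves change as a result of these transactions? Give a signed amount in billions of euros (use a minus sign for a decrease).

+€384.04 billion

Asset purchase (from non-banks) €91 billion: reserves +€91B, deposits +€91B.
Government account inflow €8 billion: reserves −€8B, deposits −€8B.
Discount-window loan €311 billion: reserves +€311B, deposits 0.
Totals: Δreserves = +€394B, Δdeposits = +€83B.
Δrequired reserves = 12% × +€83B = +€9.96B.
Δexcess reserves = Δreserves − Δrequired = +€394B − (+€9.96B) = +€384.04 billion.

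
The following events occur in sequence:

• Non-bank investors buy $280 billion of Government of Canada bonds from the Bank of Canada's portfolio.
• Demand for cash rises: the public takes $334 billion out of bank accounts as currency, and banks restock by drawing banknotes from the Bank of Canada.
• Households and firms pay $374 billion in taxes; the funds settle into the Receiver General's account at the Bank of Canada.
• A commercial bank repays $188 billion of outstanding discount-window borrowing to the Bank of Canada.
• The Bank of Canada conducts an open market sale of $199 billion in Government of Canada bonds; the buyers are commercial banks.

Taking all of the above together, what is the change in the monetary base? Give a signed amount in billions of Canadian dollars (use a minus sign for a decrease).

-$1041 billion

Bank of Canada balance sheet:
  Assets:      Securities −$479B, Loans to banks −$188B
  Liabilities: Bank reserves −$1375B, Currency in circulation +$334B, Government deposits +$374B
Monetary base = currency + reserves: +$334B + (−$1375B) = -$1041 billion.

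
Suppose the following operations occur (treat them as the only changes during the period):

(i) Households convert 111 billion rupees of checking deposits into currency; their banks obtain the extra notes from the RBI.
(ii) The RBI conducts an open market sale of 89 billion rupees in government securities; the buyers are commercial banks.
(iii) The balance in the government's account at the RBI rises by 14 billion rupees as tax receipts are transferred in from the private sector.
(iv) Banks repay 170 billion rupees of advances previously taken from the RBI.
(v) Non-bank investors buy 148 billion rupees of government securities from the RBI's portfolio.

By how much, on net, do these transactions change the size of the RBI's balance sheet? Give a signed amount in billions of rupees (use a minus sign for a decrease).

RBI balance sheet:
  Assets:      Securities −237B, Loans to banks −170B
  Liabilities: Bank reserves −532B, Currency in circulation +111B, Government deposits +14B
Commercial banking system:
  Assets:      Reserves at CB −532B, Securities +89B
  Liabilities: Checkable deposits −273B, Borrowings from CB −170B
Change in total RBI assets = -407 billion.

-407 billion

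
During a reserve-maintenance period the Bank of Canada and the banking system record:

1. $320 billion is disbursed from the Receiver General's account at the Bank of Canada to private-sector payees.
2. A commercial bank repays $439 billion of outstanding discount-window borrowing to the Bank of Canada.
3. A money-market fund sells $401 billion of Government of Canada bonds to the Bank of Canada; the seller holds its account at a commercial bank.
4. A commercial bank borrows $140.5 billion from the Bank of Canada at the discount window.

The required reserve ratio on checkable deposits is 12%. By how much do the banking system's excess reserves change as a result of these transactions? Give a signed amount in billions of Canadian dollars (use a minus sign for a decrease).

Government spending $320 billion: reserves +$320B, deposits +$320B.
Discount-window repayment $439 billion: reserves −$439B, deposits 0.
Asset purchase (from non-banks) $401 billion: reserves +$401B, deposits +$401B.
Discount-window loan $140.5 billion: reserves +$140.5B, deposits 0.
Totals: Δreserves = +$422.5B, Δdeposits = +$721B.
Δrequired reserves = 12% × +$721B = +$86.52B.
Δexcess reserves = Δreserves − Δrequired = +$422.5B − (+$86.52B) = +$335.98 billion.

+$335.98 billion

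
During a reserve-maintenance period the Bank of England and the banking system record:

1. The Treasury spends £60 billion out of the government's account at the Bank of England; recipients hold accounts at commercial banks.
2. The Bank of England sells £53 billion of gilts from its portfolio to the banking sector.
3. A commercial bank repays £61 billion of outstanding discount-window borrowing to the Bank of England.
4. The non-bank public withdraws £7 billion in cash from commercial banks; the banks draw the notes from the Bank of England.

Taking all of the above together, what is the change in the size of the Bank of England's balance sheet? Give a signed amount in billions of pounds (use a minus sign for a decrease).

-£114 billion

Government spending £60 billion: only the composition of liabilities changes → 0.
OMO sale (to banks) £53 billion: a Bank of England asset is shed → −£53B.
Discount-window repayment £61 billion: a Bank of England asset is shed → −£61B.
Currency withdrawal £7 billion: only the composition of liabilities changes → 0.
Net: 0 − 53 − 61 + 0 = -£114 billion.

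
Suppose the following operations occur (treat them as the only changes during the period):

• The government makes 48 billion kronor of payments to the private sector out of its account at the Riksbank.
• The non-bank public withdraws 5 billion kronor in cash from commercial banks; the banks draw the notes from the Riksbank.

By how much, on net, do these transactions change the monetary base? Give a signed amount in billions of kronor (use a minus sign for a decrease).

+48 billion

Riksbank balance sheet:
  Assets:      no change
  Liabilities: Bank reserves +43B, Currency in circulation +5B, Government deposits −48B
Commercial banking system:
  Assets:      Reserves at CB +43B
  Liabilities: Checkable deposits +43B
Monetary base = currency + reserves: +5B + (+43B) = +48 billion.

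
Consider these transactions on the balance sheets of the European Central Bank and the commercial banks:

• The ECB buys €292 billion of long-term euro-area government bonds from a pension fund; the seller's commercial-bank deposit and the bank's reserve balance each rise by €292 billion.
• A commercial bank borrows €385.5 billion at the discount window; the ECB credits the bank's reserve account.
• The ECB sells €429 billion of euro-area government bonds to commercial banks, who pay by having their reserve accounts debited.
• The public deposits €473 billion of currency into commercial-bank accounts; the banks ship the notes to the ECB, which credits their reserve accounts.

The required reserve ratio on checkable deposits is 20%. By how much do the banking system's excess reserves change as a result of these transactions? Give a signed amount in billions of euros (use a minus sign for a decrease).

+€568.5 billion

Asset purchase (from non-banks) €292 billion: reserves +€292B, deposits +€292B.
Discount-window loan €385.5 billion: reserves +€385.5B, deposits 0.
OMO sale (to banks) €429 billion: reserves −€429B, deposits 0.
Currency deposit €473 billion: reserves +€473B, deposits +€473B.
Totals: Δreserves = +€721.5B, Δdeposits = +€765B.
Δrequired reserves = 20% × +€765B = +€153B.
Δexcess reserves = Δreserves − Δrequired = +€721.5B − (+€153B) = +€568.5 billion.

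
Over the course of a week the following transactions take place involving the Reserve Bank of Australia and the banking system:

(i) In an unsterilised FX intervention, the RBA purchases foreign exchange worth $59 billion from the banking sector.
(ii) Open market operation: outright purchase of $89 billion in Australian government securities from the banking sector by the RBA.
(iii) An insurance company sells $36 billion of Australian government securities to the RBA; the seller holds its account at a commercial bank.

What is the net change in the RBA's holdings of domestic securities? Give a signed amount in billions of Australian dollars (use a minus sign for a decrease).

FX purchase $59 billion: the RBA's securities portfolio is untouched → 0.
OMO purchase (from banks) $89 billion: securities added to the RBA's portfolio → +$89B.
Asset purchase (from non-banks) $36 billion: securities added to the RBA's portfolio → +$36B.
Net: 0 + 89 + 36 = +$125 billion.

+$125 billion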